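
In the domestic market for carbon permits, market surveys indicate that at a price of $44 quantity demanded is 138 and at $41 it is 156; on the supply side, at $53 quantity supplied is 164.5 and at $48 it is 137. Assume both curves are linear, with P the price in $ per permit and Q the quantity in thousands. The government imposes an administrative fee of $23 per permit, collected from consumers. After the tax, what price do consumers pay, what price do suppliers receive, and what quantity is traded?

Consumers pay $57; suppliers receive $34; quantity = 60.

Demand slope: (156 − 138)/(41 − 44) = -6, so Qd = 402 − 6P.
Supply slope: (137 − 164.5)/(48 − 53) = 5.5, so Qs = 5.5P − 127.
Before the tax: set 402 − 6P = 5.5P − 127 → P* = $46, Q* = 126.
With the tax collected from consumers, demand (in seller-price terms) shifts: Qd = 402 − 6(P + 23).
New equilibrium: consumers pay $57, suppliers receive $34, Q = 60. (Wedge: Pb − Ps = 23.)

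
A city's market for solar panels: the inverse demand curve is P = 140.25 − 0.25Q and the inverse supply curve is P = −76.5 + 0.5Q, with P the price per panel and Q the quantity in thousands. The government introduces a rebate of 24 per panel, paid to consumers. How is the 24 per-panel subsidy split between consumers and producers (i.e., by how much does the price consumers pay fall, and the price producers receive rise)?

Rewrite in direct form: Qd = 561 − 4P and Qs = 2P + 153.
Before the subsidy: set 561 − 4P = 2P + 153 → P* = 68, Q* = 289.
With a per-unit subsidy paid to consumers, each effectively pays P − 24, so demand becomes Qd = 561 − 4(P − 24).
New equilibrium: consumers pay 60, producers receive 84, Q = 321. (Wedge: Pb − Ps = −24.)
Gain to consumers: 8; to producers: 16. (They sum to 24.)

Consumers gain 8 per panel; producers gain 16 per panel.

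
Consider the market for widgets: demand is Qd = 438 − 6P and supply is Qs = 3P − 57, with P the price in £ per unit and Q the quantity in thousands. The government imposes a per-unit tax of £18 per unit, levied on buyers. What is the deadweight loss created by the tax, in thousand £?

Without the tax, 438 − 6P = 3P − 57 gives 9P = 495, so P* = £55 and Q* = 108.
With the tax collected from buyers, demand (in seller-price terms) shifts: Qd = 438 − 6(P + 18).
Solving gives Q = 72 with buyers paying £61 and suppliers receiving £43 (the £18 wedge).
Quantity falls by |ΔQ| = |108 − 72| = 36.
DWL = ½ · t · |ΔQ| = ½ · 18 · 36 = £324.

Deadweight loss = £324 thousand.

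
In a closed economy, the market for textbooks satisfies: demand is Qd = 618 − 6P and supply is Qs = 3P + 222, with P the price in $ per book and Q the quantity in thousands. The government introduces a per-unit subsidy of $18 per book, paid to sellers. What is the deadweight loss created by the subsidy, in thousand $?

Without the subsidy, 618 − 6P = 3P + 222 gives 9P = 396, so P* = $44 and Q* = 354.
With a per-unit subsidy paid to sellers, each receives P + 18 per unit sold, so supply becomes Qs = 3(P + 18) + 222.
New equilibrium: buyers pay $38, sellers receive $56, Q = 390. (Wedge: Pb − Ps = −18.)
Quantity rises by |ΔQ| = |354 − 390| = 36.
DWL = ½ · t · |ΔQ| = ½ · 18 · 36 = $324.

Deadweight loss = $324 thousand.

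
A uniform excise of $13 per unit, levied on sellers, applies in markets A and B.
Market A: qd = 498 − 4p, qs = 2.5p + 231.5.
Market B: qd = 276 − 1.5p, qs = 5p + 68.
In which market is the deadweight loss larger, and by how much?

Market A: pre-tax p* = $41, q* = 334; post-tax q = 314; deadweight loss = $130.
Market B: pre-tax p* = $32, q* = 228; post-tax q = 213; deadweight loss = $97.5.
Difference: $130 vs $97.5 → market A is larger by $32.5.

Market A, by $32.5.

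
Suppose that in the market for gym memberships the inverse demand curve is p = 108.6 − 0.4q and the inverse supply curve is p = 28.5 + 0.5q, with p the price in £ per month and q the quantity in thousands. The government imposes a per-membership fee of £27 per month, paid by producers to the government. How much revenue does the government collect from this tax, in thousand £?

Tax revenue = £1593 thousand.

Rewrite in direct form: qd = 271.5 − 2.5p and qs = 2p − 57.
Without the tax, 271.5 − 2.5p = 2p − 57 gives 4.5p = 328.5, so p* = £73 and q* = 89.
With the tax collected from producers, supply shifts: qs = 2(p − 27) − 57.
Solving gives q = 59 with buyers paying £85 and producers receiving £58 (the £27 wedge).
Revenue = t · Q = 27 · 59 = £1593.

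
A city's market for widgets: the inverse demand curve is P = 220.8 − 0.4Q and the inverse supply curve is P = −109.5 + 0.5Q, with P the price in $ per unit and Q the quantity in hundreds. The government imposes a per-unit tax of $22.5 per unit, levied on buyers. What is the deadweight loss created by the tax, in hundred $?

Deadweight loss = $281.25 hundred.

Rewrite in direct form: Qd = 552 − 2.5P and Qs = 2P + 219.
Without the tax, 552 − 2.5P = 2P + 219 gives 4.5P = 333, so P* = $74 and Q* = 367.
With the tax collected from buyers, demand (in seller-price terms) shifts: Qd = 552 − 2.5(P + 22.5).
Solving gives Q = 342 with buyers paying $84 and sellers receiving $61.5 (the $22.5 wedge).
Quantity falls by |ΔQ| = |367 − 342| = 25.
DWL = ½ · t · |ΔQ| = ½ · 22.5 · 25 = $281.25.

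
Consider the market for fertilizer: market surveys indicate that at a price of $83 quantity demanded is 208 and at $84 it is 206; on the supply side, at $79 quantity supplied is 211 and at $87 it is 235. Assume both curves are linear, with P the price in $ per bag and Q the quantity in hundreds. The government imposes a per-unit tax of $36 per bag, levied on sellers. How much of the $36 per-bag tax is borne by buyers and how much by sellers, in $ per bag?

Demand slope: (206 − 208)/(84 − 83) = -2, so Qd = 374 − 2P.
Supply slope: (235 − 211)/(87 − 79) = 3, so Qs = 3P − 26.
Without the tax, 374 − 2P = 3P − 26 gives 5P = 400, so P* = $80 and Q* = 214.
With the tax collected from sellers, supply shifts: Qs = 3(P − 36) − 26.
Solving gives Q = 170.8 with buyers paying $101.6 and sellers receiving $65.6 (the $36 wedge).
Burden on buyers: $21.6; on sellers: $14.4. (They sum to $36.)
The less price-elastic side of the market bears the larger share of a per-unit tax.

Buyers bear $21.6 per bag; sellers bear $14.4 per bag.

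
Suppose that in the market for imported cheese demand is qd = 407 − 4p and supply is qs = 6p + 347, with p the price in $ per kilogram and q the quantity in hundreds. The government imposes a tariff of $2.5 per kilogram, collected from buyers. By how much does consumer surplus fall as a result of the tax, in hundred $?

Without the tax, 407 − 4p = 6p + 347 gives 10p = 60, so p* = $6 and q* = 383.
With the tax collected from buyers, demand (in seller-price terms) shifts: qd = 407 − 4(p + 2.5).
Solving gives q = 377 with buyers paying $7.5 and sellers receiving $5 (the $2.5 wedge).
ΔCS is the trapezoid between Q = 377 and Q = 383 of height $1.5: ½ · (383 + 377) · 1.5 = $570.

Consumer surplus falls by $570 hundred.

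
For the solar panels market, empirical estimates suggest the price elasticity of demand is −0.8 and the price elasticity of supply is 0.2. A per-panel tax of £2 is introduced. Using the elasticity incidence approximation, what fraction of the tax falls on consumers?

Consumers' share ≈ 0.2.

Incidence ratio: consumers' share ≈ εs / (εs + |εd|) = 0.2 / (0.2 + 0.8) = 0.2.
Supply is the less elastic side, so consumers bear the smaller share.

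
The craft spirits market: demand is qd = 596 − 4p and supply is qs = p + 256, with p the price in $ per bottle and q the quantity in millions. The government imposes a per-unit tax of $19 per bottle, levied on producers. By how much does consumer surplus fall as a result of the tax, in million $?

Before the tax: set 596 − 4p = p + 256 → p* = $68, q* = 324.
With the tax collected from producers, supply shifts: qs = (p − 19) + 256.
Solving gives q = 308.8 with consumers paying $71.8 and producers receiving $52.8 (the $19 wedge).
ΔCS is the trapezoid between Q = 308.8 and Q = 324 of height $3.8: ½ · (324 + 308.8) · 3.8 = $1202.32.

Consumer surplus falls by $1202.32 million.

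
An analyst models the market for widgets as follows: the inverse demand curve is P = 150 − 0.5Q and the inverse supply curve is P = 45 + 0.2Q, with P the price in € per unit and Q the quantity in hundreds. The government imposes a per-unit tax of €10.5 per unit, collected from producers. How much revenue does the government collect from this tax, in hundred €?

Inverting to Q(P) form: Qd = 300 − 2P; Qs = 5P − 225.
Before the tax: set 300 − 2P = 5P − 225 → P* = €75, Q* = 150.
With the tax collected from producers, supply shifts: Qs = 5(P − 10.5) − 225.
New equilibrium: buyers pay €82.5, producers receive €72, Q = 135. (Wedge: Pb − Ps = 10.5.)
Revenue = t · Q = 10.5 · 135 = €1417.5.

Tax revenue = €1417.5 hundred.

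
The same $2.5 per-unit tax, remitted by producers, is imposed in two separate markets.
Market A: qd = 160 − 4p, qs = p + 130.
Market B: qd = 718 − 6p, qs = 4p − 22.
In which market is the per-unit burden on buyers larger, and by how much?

Market A: pre-tax p* = $6, q* = 136; post-tax q = 134; per-unit burden on buyers = $0.5.
Market B: pre-tax p* = $74, q* = 274; post-tax q = 268; per-unit burden on buyers = $1.
Difference: $0.5 vs $1 → market B is larger by $0.5.

Market B, by $0.5.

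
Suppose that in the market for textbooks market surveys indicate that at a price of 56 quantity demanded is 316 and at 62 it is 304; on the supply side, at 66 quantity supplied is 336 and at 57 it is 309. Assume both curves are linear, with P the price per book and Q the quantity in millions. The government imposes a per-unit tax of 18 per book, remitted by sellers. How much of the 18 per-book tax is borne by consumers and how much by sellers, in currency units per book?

Demand slope: (304 − 316)/(62 − 56) = -2, so Qd = 428 − 2P.
Supply slope: (309 − 336)/(57 − 66) = 3, so Qs = 3P + 138.
Without the tax, 428 − 2P = 3P + 138 gives 5P = 290, so P* = 58 and Q* = 312.
With the tax collected from sellers, supply shifts: Qs = 3(P − 18) + 138.
New equilibrium: consumers pay 68.8, sellers receive 50.8, Q = 290.4. (Wedge: Pb − Ps = 18.)
Burden on consumers: 10.8; on sellers: 7.2. (They sum to 18.)
The less price-elastic side of the market bears the larger share of a per-unit tax.

Consumers bear 10.8 per book; sellers bear 7.2 per book.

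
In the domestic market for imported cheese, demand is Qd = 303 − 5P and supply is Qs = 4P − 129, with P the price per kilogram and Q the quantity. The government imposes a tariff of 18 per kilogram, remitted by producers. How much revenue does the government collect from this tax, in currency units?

Before the tax: set 303 − 5P = 4P − 129 → P* = 48, Q* = 63.
With the tax collected from producers, supply shifts: Qs = 4(P − 18) − 129.
New equilibrium: consumers pay 56, producers receive 38, Q = 23. (Wedge: Pb − Ps = 18.)
Revenue = t · Q = 18 · 23 = 414.

Tax revenue = 414.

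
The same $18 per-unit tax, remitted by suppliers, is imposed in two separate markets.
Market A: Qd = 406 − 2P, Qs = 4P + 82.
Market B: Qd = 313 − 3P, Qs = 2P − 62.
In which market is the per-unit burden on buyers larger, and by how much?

Market A, by $4.8.

Market A: pre-tax P* = $54, Q* = 298; post-tax Q = 274; per-unit burden on buyers = $12.
Market B: pre-tax P* = $75, Q* = 88; post-tax Q = 66.4; per-unit burden on buyers = $7.2.
Difference: $12 vs $7.2 → market A is larger by $4.8.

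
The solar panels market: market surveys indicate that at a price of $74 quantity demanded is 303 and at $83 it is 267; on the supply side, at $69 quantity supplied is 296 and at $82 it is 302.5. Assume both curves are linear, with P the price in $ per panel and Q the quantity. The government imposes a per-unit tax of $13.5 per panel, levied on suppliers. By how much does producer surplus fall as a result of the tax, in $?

Demand slope: (267 − 303)/(83 − 74) = -4, so Qd = 599 − 4P.
Supply slope: (302.5 − 296)/(82 − 69) = 0.5, so Qs = 0.5P + 261.5.
Without the tax, 599 − 4P = 0.5P + 261.5 gives 4.5P = 337.5, so P* = $75 and Q* = 299.
With the tax collected from suppliers, supply shifts: Qs = 0.5(P − 13.5) + 261.5.
Solving gives Q = 293 with consumers paying $76.5 and suppliers receiving $63 (the $13.5 wedge).
ΔPS is the trapezoid between Q = 293 and Q = 299 of height $12: ½ · (299 + 293) · 12 = $3552.

Producer surplus falls by $3552.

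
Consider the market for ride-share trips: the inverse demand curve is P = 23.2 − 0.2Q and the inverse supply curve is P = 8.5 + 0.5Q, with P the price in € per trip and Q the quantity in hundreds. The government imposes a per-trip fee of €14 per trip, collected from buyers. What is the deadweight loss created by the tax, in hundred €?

Deadweight loss = €140 hundred.

Inverting to Q(P) form: Qd = 116 − 5P; Qs = 2P − 17.
Before the tax: set 116 − 5P = 2P − 17 → P* = €19, Q* = 21.
With the tax collected from buyers, demand (in seller-price terms) shifts: Qd = 116 − 5(P + 14).
New equilibrium: buyers pay €23, sellers receive €9, Q = 1. (Wedge: Pb − Ps = 14.)
Quantity falls by |ΔQ| = |21 − 1| = 20.
DWL = ½ · t · |ΔQ| = ½ · 14 · 20 = €140.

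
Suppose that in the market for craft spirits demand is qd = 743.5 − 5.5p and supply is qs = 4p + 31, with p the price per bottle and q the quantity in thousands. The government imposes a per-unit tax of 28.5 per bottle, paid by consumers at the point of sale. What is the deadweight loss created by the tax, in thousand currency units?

Before the tax: set 743.5 − 5.5p = 4p + 31 → p* = 75, q* = 331.
With the tax collected from consumers, demand (in seller-price terms) shifts: qd = 743.5 − 5.5(p + 28.5).
New equilibrium: consumers pay 87, sellers receive 58.5, q = 265. (Wedge: pb − ps = 28.5.)
Quantity falls by |ΔQ| = |331 − 265| = 66.
DWL = ½ · t · |ΔQ| = ½ · 28.5 · 66 = 940.5.

Deadweight loss = 940.5 thousand.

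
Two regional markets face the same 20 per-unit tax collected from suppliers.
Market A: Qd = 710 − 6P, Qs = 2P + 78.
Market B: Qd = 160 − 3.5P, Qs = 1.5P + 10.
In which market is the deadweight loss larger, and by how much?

Market A, by 90.

Market A: pre-tax P* = 79, Q* = 236; post-tax Q = 206; deadweight loss = 300.
Market B: pre-tax P* = 30, Q* = 55; post-tax Q = 34; deadweight loss = 210.
Difference: 300 vs 210 → market A is larger by 90.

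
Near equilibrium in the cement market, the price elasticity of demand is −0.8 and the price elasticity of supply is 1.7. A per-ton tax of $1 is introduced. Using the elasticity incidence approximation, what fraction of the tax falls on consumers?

Incidence ratio: consumers' share ≈ εs / (εs + |εd|) = 1.7 / (1.7 + 0.8) = 0.68.
Supply is the more elastic side, so consumers bear the larger share.

Consumers' share ≈ 0.68.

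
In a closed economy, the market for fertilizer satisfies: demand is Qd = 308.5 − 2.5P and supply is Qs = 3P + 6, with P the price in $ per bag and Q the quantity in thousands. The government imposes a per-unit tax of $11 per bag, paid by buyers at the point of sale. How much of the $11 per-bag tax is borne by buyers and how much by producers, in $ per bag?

Buyers bear $6 per bag; producers bear $5 per bag.

Without the tax, 308.5 − 2.5P = 3P + 6 gives 5.5P = 302.5, so P* = $55 and Q* = 171.
With the tax collected from buyers, demand (in seller-price terms) shifts: Qd = 308.5 − 2.5(P + 11).
Solving gives Q = 156 with buyers paying $61 and producers receiving $50 (the $11 wedge).
Burden on buyers: $6; on producers: $5. (They sum to $11.)
The less price-elastic side of the market bears the larger share of a per-unit tax.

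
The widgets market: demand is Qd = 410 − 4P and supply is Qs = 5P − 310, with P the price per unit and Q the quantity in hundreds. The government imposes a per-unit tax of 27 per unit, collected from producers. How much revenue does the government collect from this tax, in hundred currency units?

Before the tax: set 410 − 4P = 5P − 310 → P* = 80, Q* = 90.
With the tax collected from producers, supply shifts: Qs = 5(P − 27) − 310.
Solving gives Q = 30 with consumers paying 95 and producers receiving 68 (the 27 wedge).
Revenue = t · Q = 27 · 30 = 810.

Tax revenue = 810 hundred.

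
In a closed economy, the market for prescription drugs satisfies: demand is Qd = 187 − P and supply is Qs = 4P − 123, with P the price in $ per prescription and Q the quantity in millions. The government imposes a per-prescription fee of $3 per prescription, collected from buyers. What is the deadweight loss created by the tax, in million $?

Deadweight loss = $3.6 million.

Without the tax, 187 − P = 4P − 123 gives 5P = 310, so P* = $62 and Q* = 125.
With the tax collected from buyers, demand (in seller-price terms) shifts: Qd = 187 − (P + 3).
Solving gives Q = 122.6 with buyers paying $64.4 and sellers receiving $61.4 (the $3 wedge).
Quantity falls by |ΔQ| = |125 − 122.6| = 2.4.
DWL = ½ · t · |ΔQ| = ½ · 3 · 2.4 = $3.6.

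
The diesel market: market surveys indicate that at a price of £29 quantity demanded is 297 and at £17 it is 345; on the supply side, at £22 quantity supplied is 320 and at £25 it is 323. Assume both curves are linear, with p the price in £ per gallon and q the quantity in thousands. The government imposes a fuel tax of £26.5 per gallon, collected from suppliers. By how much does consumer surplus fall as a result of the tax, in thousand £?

Demand slope: (345 − 297)/(17 − 29) = -4, so qd = 413 − 4p.
Supply slope: (323 − 320)/(25 − 22) = 1, so qs = p + 298.
Without the tax, 413 − 4p = p + 298 gives 5p = 115, so p* = £23 and q* = 321.
With the tax collected from suppliers, supply shifts: qs = (p − 26.5) + 298.
Solving gives q = 299.8 with buyers paying £28.3 and suppliers receiving £1.8 (the £26.5 wedge).
ΔCS is the trapezoid between Q = 299.8 and Q = 321 of height £5.3: ½ · (321 + 299.8) · 5.3 = £1645.12.

Consumer surplus falls by £1645.12 thousand.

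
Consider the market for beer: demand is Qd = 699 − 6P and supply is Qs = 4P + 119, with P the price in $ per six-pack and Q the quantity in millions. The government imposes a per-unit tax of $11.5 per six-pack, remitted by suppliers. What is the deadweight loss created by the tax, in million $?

Without the tax, 699 − 6P = 4P + 119 gives 10P = 580, so P* = $58 and Q* = 351.
With the tax collected from suppliers, supply shifts: Qs = 4(P − 11.5) + 119.
New equilibrium: buyers pay $62.6, suppliers receive $51.1, Q = 323.4. (Wedge: Pb − Ps = 11.5.)
Quantity falls by |ΔQ| = |351 − 323.4| = 27.6.
DWL = ½ · t · |ΔQ| = ½ · 11.5 · 27.6 = $158.7.

Deadweight loss = $158.7 million.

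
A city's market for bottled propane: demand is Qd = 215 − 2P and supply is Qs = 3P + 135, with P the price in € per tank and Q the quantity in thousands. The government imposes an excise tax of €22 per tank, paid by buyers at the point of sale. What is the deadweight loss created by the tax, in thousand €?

Deadweight loss = €290.4 thousand.

Before the tax: set 215 − 2P = 3P + 135 → P* = €16, Q* = 183.
With the tax collected from buyers, demand (in seller-price terms) shifts: Qd = 215 − 2(P + 22).
Solving gives Q = 156.6 with buyers paying €29.2 and sellers receiving €7.2 (the €22 wedge).
Quantity falls by |ΔQ| = |183 − 156.6| = 26.4.
DWL = ½ · t · |ΔQ| = ½ · 22 · 26.4 = €290.4.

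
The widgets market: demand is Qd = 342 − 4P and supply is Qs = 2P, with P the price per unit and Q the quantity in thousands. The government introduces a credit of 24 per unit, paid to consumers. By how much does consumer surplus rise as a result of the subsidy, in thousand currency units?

Consumer surplus rises by 1040 thousand.

Without the subsidy, 342 − 4P = 2P gives 6P = 342, so P* = 57 and Q* = 114.
With a per-unit subsidy paid to consumers, each effectively pays P − 24, so demand becomes Qd = 342 − 4(P − 24).
New equilibrium: consumers pay 49, suppliers receive 73, Q = 146. (Wedge: Pb − Ps = −24.)
ΔCS is the trapezoid between Q = 146 and Q = 114 of height 8: ½ · (114 + 146) · 8 = 1040.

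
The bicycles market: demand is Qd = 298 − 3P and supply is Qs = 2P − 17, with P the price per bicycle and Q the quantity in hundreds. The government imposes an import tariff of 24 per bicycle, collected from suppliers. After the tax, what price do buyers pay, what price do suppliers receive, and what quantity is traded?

Buyers pay 72.6; suppliers receive 48.6; quantity = 80.2.

Before the tax: set 298 − 3P = 2P − 17 → P* = 63, Q* = 109.
With the tax collected from suppliers, supply shifts: Qs = 2(P − 24) − 17.
New equilibrium: buyers pay 72.6, suppliers receive 48.6, Q = 80.2. (Wedge: Pb − Ps = 24.)
The less price-elastic side of the market bears the larger share of a per-unit tax.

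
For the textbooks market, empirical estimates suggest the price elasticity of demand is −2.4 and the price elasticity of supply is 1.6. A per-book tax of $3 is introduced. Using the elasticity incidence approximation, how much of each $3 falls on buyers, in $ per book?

Incidence ratio: buyers' share ≈ εs / (εs + |εd|) = 1.6 / (1.6 + 2.4) = 0.4.
So buyers bear ≈ 0.4 × $3 = $1.2; suppliers bear $1.8.

Buyers bear ≈ $1.2 per book.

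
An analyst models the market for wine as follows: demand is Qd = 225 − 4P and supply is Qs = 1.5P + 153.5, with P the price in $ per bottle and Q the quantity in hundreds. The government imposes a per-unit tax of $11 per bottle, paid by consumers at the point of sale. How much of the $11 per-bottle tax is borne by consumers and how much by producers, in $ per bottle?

Before the tax: set 225 − 4P = 1.5P + 153.5 → P* = $13, Q* = 173.
With the tax collected from consumers, demand (in seller-price terms) shifts: Qd = 225 − 4(P + 11).
New equilibrium: consumers pay $16, producers receive $5, Q = 161. (Wedge: Pb − Ps = 11.)
Burden on consumers: $3; on producers: $8. (They sum to $11.)
The less price-elastic side of the market bears the larger share of a per-unit tax.

Consumers bear $3 per bottle; producers bear $8 per bottle.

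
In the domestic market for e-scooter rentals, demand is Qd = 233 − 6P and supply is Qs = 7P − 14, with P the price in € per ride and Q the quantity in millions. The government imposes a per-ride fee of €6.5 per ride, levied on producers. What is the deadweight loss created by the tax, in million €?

Deadweight loss = €68.25 million.

Without the tax, 233 − 6P = 7P − 14 gives 13P = 247, so P* = €19 and Q* = 119.
With the tax collected from producers, supply shifts: Qs = 7(P − 6.5) − 14.
Solving gives Q = 98 with consumers paying €22.5 and producers receiving €16 (the €6.5 wedge).
Quantity falls by |ΔQ| = |119 − 98| = 21.
DWL = ½ · t · |ΔQ| = ½ · 6.5 · 21 = €68.25.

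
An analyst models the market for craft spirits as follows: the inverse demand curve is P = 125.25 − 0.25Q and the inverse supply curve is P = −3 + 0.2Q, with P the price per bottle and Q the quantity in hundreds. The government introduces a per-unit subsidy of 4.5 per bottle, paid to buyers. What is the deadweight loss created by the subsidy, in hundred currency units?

Deadweight loss = 22.5 hundred.

Rewrite in direct form: Qd = 501 − 4P and Qs = 5P + 15.
Before the subsidy: set 501 − 4P = 5P + 15 → P* = 54, Q* = 285.
With a per-unit subsidy paid to buyers, each effectively pays P − 4.5, so demand becomes Qd = 501 − 4(P − 4.5).
Solving gives Q = 295 with buyers paying 51.5 and producers receiving 56 (the 4.5 wedge).
Quantity rises by |ΔQ| = |285 − 295| = 10.
DWL = ½ · t · |ΔQ| = ½ · 4.5 · 10 = 22.5.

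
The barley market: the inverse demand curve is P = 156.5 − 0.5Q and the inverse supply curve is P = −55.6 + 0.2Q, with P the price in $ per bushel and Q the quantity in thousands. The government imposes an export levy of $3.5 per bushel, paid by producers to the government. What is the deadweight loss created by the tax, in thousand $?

Rewrite in direct form: Qd = 313 − 2P and Qs = 5P + 278.
Before the tax: set 313 − 2P = 5P + 278 → P* = $5, Q* = 303.
With the tax collected from producers, supply shifts: Qs = 5(P − 3.5) + 278.
New equilibrium: buyers pay $7.5, producers receive $4, Q = 298. (Wedge: Pb − Ps = 3.5.)
Quantity falls by |ΔQ| = |303 − 298| = 5.
DWL = ½ · t · |ΔQ| = ½ · 3.5 · 5 = $8.75.

Deadweight loss = $8.75 thousand.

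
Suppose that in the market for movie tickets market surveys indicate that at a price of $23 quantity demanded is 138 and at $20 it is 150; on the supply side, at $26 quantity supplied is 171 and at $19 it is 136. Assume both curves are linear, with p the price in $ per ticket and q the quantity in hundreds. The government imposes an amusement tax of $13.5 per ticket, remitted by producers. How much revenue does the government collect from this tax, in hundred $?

Tax revenue = $1566 hundred.

Demand slope: (150 − 138)/(20 − 23) = -4, so qd = 230 − 4p.
Supply slope: (136 − 171)/(19 − 26) = 5, so qs = 5p + 41.
Before the tax: set 230 − 4p = 5p + 41 → p* = $21, q* = 146.
With the tax collected from producers, supply shifts: qs = 5(p − 13.5) + 41.
Solving gives q = 116 with consumers paying $28.5 and producers receiving $15 (the $13.5 wedge).
Revenue = t · Q = 13.5 · 116 = $1566.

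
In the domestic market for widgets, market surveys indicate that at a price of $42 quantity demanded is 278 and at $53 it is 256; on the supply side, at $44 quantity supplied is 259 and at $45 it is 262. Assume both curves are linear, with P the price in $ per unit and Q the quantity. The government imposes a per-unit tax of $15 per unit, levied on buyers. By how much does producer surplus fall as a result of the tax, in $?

Demand slope: (256 − 278)/(53 − 42) = -2, so Qd = 362 − 2P.
Supply slope: (262 − 259)/(45 − 44) = 3, so Qs = 3P + 127.
Without the tax, 362 − 2P = 3P + 127 gives 5P = 235, so P* = $47 and Q* = 268.
With the tax collected from buyers, demand (in seller-price terms) shifts: Qd = 362 − 2(P + 15).
Solving gives Q = 250 with buyers paying $56 and suppliers receiving $41 (the $15 wedge).
ΔPS is the trapezoid between Q = 250 and Q = 268 of height $6: ½ · (268 + 250) · 6 = $1554.

Producer surplus falls by $1554.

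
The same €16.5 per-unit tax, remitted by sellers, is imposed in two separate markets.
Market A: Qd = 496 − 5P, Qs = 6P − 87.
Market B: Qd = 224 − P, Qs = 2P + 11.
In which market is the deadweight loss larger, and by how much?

Market A, by €280.5.

Market A: pre-tax P* = €53, Q* = 231; post-tax Q = 186; deadweight loss = €371.25.
Market B: pre-tax P* = €71, Q* = 153; post-tax Q = 142; deadweight loss = €90.75.
Difference: €371.25 vs €90.75 → market A is larger by €280.5.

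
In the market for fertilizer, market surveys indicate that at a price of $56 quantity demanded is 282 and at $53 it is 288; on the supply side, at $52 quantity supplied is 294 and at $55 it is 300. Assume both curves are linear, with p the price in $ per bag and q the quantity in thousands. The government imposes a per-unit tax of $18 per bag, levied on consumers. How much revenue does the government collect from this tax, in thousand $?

Demand slope: (288 − 282)/(53 − 56) = -2, so qd = 394 − 2p.
Supply slope: (300 − 294)/(55 − 52) = 2, so qs = 2p + 190.
Without the tax, 394 − 2p = 2p + 190 gives 4p = 204, so p* = $51 and q* = 292.
With the tax collected from consumers, demand (in seller-price terms) shifts: qd = 394 − 2(p + 18).
Solving gives q = 274 with consumers paying $60 and suppliers receiving $42 (the $18 wedge).
Revenue = t · Q = 18 · 274 = $4932.

Tax revenue = $4932 thousand.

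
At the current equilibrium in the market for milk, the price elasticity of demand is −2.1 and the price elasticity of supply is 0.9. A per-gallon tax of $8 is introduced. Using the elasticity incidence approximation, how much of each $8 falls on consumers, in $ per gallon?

Consumers bear ≈ $2.4 per gallon.

Incidence ratio: consumers' share ≈ εs / (εs + |εd|) = 0.9 / (0.9 + 2.1) = 0.3.
So consumers bear ≈ 0.3 × $8 = $2.4; producers bear $5.6.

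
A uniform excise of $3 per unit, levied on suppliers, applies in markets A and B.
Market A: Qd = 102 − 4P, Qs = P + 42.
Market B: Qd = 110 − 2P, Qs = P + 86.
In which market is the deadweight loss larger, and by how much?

Market A, by $0.6.

Market A: pre-tax P* = $12, Q* = 54; post-tax Q = 51.6; deadweight loss = $3.6.
Market B: pre-tax P* = $8, Q* = 94; post-tax Q = 92; deadweight loss = $3.
Difference: $3.6 vs $3 → market A is larger by $0.6.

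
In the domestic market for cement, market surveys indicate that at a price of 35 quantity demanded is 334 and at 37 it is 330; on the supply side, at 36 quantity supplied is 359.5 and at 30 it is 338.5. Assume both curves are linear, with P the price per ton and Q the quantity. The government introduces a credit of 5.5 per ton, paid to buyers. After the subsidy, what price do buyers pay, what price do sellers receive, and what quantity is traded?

Buyers pay 27.5; sellers receive 33; quantity = 349.

Demand slope: (330 − 334)/(37 − 35) = -2, so Qd = 404 − 2P.
Supply slope: (338.5 − 359.5)/(30 − 36) = 3.5, so Qs = 3.5P + 233.5.
Before the subsidy: set 404 − 2P = 3.5P + 233.5 → P* = 31, Q* = 342.
With a per-unit subsidy paid to buyers, each effectively pays P − 5.5, so demand becomes Qd = 404 − 2(P − 5.5).
Solving gives Q = 349 with buyers paying 27.5 and sellers receiving 33 (the 5.5 wedge).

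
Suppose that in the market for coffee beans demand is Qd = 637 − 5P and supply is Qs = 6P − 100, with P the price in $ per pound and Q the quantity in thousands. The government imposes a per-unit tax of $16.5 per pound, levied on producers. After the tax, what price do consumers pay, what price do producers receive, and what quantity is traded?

Before the tax: set 637 − 5P = 6P − 100 → P* = $67, Q* = 302.
With the tax collected from producers, supply shifts: Qs = 6(P − 16.5) − 100.
Solving gives Q = 257 with consumers paying $76 and producers receiving $59.5 (the $16.5 wedge).

Consumers pay $76; producers receive $59.5; quantity = 257.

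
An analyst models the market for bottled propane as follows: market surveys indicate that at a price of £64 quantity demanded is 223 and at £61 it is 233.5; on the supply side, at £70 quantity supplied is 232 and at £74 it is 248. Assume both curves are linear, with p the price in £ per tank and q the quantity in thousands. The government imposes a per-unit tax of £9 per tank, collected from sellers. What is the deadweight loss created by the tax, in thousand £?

Deadweight loss = £75.6 thousand.

Demand slope: (233.5 − 223)/(61 − 64) = -3.5, so qd = 447 − 3.5p.
Supply slope: (248 − 232)/(74 − 70) = 4, so qs = 4p − 48.
Without the tax, 447 − 3.5p = 4p − 48 gives 7.5p = 495, so p* = £66 and q* = 216.
With the tax collected from sellers, supply shifts: qs = 4(p − 9) − 48.
New equilibrium: consumers pay £70.8, sellers receive £61.8, q = 199.2. (Wedge: pb − ps = 9.)
Quantity falls by |ΔQ| = |216 − 199.2| = 16.8.
DWL = ½ · t · |ΔQ| = ½ · 9 · 16.8 = £75.6.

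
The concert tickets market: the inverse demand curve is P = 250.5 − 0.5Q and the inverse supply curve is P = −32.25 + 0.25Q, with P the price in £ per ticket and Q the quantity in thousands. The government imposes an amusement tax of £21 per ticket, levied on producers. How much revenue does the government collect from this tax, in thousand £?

Inverting to Q(P) form: Qd = 501 − 2P; Qs = 4P + 129.
Without the tax, 501 − 2P = 4P + 129 gives 6P = 372, so P* = £62 and Q* = 377.
With the tax collected from producers, supply shifts: Qs = 4(P − 21) + 129.
Solving gives Q = 349 with consumers paying £76 and producers receiving £55 (the £21 wedge).
Revenue = t · Q = 21 · 349 = £7329.

Tax revenue = £7329 thousand.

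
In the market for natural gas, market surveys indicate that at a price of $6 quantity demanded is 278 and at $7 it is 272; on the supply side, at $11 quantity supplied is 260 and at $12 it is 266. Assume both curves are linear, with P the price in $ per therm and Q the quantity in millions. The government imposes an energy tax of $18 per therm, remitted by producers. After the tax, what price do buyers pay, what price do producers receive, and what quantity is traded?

Demand slope: (272 − 278)/(7 − 6) = -6, so Qd = 314 − 6P.
Supply slope: (266 − 260)/(12 − 11) = 6, so Qs = 6P + 194.
Before the tax: set 314 − 6P = 6P + 194 → P* = $10, Q* = 254.
With the tax collected from producers, supply shifts: Qs = 6(P − 18) + 194.
New equilibrium: buyers pay $19, producers receive $1, Q = 200. (Wedge: Pb − Ps = 18.)
The less price-elastic side of the market bears the larger share of a per-unit tax.

Buyers pay $19; producers receive $1; quantity = 200.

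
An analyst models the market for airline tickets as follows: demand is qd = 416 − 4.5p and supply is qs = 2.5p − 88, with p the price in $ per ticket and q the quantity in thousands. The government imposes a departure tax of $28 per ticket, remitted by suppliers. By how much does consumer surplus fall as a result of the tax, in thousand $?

Without the tax, 416 − 4.5p = 2.5p − 88 gives 7p = 504, so p* = $72 and q* = 92.
With the tax collected from suppliers, supply shifts: qs = 2.5(p − 28) − 88.
Solving gives q = 47 with buyers paying $82 and suppliers receiving $54 (the $28 wedge).
ΔCS is the trapezoid between Q = 47 and Q = 92 of height $10: ½ · (92 + 47) · 10 = $695.

Consumer surplus falls by $695 thousand.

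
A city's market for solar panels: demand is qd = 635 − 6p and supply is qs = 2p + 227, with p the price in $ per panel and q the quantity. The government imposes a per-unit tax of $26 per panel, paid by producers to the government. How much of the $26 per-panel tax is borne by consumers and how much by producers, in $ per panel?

Without the tax, 635 − 6p = 2p + 227 gives 8p = 408, so p* = $51 and q* = 329.
With the tax collected from producers, supply shifts: qs = 2(p − 26) + 227.
Solving gives q = 290 with consumers paying $57.5 and producers receiving $31.5 (the $26 wedge).
Burden on consumers: $6.5; on producers: $19.5. (They sum to $26.)
The less price-elastic side of the market bears the larger share of a per-unit tax.

Consumers bear $6.5 per panel; producers bear $19.5 per panel.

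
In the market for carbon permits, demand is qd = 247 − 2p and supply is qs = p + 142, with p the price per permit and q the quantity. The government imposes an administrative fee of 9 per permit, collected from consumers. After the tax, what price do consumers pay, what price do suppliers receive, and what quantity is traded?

Consumers pay 38; suppliers receive 29; quantity = 171.

Before the tax: set 247 − 2p = p + 142 → p* = 35, q* = 177.
With the tax collected from consumers, demand (in seller-price terms) shifts: qd = 247 − 2(p + 9).
Solving gives q = 171 with consumers paying 38 and suppliers receiving 29 (the 9 wedge).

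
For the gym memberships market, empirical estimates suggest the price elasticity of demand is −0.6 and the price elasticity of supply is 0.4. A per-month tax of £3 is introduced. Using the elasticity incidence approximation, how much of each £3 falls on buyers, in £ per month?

Incidence ratio: buyers' share ≈ εs / (εs + |εd|) = 0.4 / (0.4 + 0.6) = 0.4.
So buyers bear ≈ 0.4 × £3 = £1.2; sellers bear £1.8.

Buyers bear ≈ £1.2 per month.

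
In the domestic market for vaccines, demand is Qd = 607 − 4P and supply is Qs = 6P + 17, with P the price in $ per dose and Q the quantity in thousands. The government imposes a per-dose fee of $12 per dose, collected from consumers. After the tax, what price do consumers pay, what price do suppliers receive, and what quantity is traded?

Consumers pay $66.2; suppliers receive $54.2; quantity = 342.2.

Without the tax, 607 − 4P = 6P + 17 gives 10P = 590, so P* = $59 and Q* = 371.
With the tax collected from consumers, demand (in seller-price terms) shifts: Qd = 607 − 4(P + 12).
New equilibrium: consumers pay $66.2, suppliers receive $54.2, Q = 342.2. (Wedge: Pb − Ps = 12.)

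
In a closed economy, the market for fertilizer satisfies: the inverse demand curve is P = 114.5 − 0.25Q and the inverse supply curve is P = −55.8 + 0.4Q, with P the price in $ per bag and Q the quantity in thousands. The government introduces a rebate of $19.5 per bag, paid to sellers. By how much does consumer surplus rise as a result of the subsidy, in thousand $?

Consumer surplus rises by $2077.5 thousand.

Inverting to Q(P) form: Qd = 458 − 4P; Qs = 2.5P + 139.5.
Before the subsidy: set 458 − 4P = 2.5P + 139.5 → P* = $49, Q* = 262.
With a per-unit subsidy paid to sellers, each receives P + 19.5 per unit sold, so supply becomes Qs = 2.5(P + 19.5) + 139.5.
Solving gives Q = 292 with buyers paying $41.5 and sellers receiving $61 (the $19.5 wedge).
ΔCS is the trapezoid between Q = 292 and Q = 262 of height $7.5: ½ · (262 + 292) · 7.5 = $2077.5.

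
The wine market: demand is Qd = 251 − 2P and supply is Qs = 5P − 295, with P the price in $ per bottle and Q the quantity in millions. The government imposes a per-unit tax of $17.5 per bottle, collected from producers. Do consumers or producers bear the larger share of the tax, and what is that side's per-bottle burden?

Consumers bear the larger share: $12.5 per bottle.

Without the tax, 251 − 2P = 5P − 295 gives 7P = 546, so P* = $78 and Q* = 95.
With the tax collected from producers, supply shifts: Qs = 5(P − 17.5) − 295.
New equilibrium: consumers pay $90.5, producers receive $73, Q = 70. (Wedge: Pb − Ps = 17.5.)
Per-bottle burden: consumers $12.5, producers $5.
Consumers take the larger share because demand is less price-elastic here (demand slope 2 vs supply slope 5).
The less price-elastic side of the market bears the larger share of a per-unit tax.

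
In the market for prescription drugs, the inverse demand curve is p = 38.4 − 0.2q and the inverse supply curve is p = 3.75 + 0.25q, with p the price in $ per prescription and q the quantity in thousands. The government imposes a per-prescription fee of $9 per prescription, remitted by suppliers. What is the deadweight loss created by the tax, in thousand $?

Rewrite in direct form: qd = 192 − 5p and qs = 4p − 15.
Without the tax, 192 − 5p = 4p − 15 gives 9p = 207, so p* = $23 and q* = 77.
With the tax collected from suppliers, supply shifts: qs = 4(p − 9) − 15.
Solving gives q = 57 with consumers paying $27 and suppliers receiving $18 (the $9 wedge).
Quantity falls by |ΔQ| = |77 − 57| = 20.
DWL = ½ · t · |ΔQ| = ½ · 9 · 20 = $90.

Deadweight loss = $90 thousand.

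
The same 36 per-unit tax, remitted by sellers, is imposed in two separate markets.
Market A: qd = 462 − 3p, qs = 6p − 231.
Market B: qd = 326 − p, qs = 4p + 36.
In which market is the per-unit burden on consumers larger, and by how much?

Market B, by 4.8.

Market A: pre-tax p* = 77, q* = 231; post-tax q = 159; per-unit burden on consumers = 24.
Market B: pre-tax p* = 58, q* = 268; post-tax q = 239.2; per-unit burden on consumers = 28.8.
Difference: 24 vs 28.8 → market B is larger by 4.8.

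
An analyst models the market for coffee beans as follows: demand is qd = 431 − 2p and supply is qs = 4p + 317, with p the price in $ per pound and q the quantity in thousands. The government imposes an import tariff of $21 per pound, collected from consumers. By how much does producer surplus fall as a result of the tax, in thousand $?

Producer surplus falls by $2653 thousand.

Without the tax, 431 − 2p = 4p + 317 gives 6p = 114, so p* = $19 and q* = 393.
With the tax collected from consumers, demand (in seller-price terms) shifts: qd = 431 − 2(p + 21).
New equilibrium: consumers pay $33, producers receive $12, q = 365. (Wedge: pb − ps = 21.)
ΔPS is the trapezoid between Q = 365 and Q = 393 of height $7: ½ · (393 + 365) · 7 = $2653.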